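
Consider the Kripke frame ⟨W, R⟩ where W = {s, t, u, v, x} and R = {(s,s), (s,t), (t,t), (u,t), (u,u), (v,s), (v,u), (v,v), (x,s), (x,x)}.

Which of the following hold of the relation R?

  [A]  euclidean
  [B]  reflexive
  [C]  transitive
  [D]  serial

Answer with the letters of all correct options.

(A) not euclidean: s R t and s R s but not t R s.
(B) reflexive: each world relates to itself.
(C) not transitive: v R s and s R t but not v R t.
(D) serial: every world has an R-successor.

B, D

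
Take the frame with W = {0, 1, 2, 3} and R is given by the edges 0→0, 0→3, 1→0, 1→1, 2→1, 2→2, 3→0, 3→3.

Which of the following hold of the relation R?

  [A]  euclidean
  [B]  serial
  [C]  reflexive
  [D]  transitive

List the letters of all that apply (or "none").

B, C

(A) not euclidean: 1 R 0 and 1 R 1 but not 0 R 1.
(B) serial: every world has an R-successor.
(C) reflexive: each world relates to itself.
(D) not transitive: 1 R 0 and 0 R 3 but not 1 R 3.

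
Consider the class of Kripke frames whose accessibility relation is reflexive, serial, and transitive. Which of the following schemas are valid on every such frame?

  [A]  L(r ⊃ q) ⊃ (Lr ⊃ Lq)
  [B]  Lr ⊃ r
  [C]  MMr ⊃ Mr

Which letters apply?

(A) this is just K, valid on every normal frame.
(B) Lr ⊃ r is axiom T, which corresponds to reflexivity. Every such R is reflexive — valid.
(C) MMr ⊃ Mr is the dual of axiom 4, which corresponds to transitivity. Every such R is transitive — valid.

A, B, C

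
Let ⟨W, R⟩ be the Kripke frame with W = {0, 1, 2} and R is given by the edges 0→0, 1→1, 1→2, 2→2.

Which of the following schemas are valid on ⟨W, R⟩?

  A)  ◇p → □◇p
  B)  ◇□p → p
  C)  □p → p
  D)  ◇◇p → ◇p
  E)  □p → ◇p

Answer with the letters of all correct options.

C, D, E

R is reflexive: each world relates to itself.
R is not symmetric: 1 R 2 but not 2 R 1.
R is transitive: R is closed under composition.
R is not euclidean: 1 R 2 and 1 R 1 but not 2 R 1.
R is serial: every world has an R-successor.
(A) ◇p → □◇p is axiom 5; it is valid on a frame exactly when R is euclidean. R is not euclidean, so not valid.
(B) the dual of axiom B: valid iff R is symmetric. R is not symmetric — not valid.
(C) □p → p is axiom T; it is valid on a frame exactly when R is reflexive. R is reflexive, so valid.
(D) ◇◇p → ◇p is the dual of axiom 4, which corresponds to transitivity. R is transitive — valid.
(E) □p → ◇p (axiom D) characterises the serial frames. R is serial — valid.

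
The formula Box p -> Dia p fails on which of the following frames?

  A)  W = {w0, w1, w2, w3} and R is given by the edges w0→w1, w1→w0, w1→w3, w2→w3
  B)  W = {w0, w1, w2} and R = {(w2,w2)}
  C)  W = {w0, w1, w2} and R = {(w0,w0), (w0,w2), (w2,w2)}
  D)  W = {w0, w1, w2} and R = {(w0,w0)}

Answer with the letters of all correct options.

A, B, C, D

The schema Box p -> Dia p is axiom D; it is valid on a frame iff R is serial.
(A) R is not serial (w3 has no R-successor), so the schema fails here.
(B) R is not serial (w0 has no R-successor), so the schema fails here.
(C) R is not serial (w1 has no R-successor), so the schema fails here.
(D) R is not serial (w1 has no R-successor), so the schema fails here.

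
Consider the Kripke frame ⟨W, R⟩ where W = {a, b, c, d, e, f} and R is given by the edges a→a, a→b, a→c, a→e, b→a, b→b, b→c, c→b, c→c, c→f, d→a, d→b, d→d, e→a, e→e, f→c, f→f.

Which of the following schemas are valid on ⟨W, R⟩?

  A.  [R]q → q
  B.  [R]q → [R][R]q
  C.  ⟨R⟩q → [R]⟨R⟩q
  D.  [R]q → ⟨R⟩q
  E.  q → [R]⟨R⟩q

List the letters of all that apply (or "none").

R is reflexive: each world relates to itself.
R is not symmetric: a R c but not c R a.
R is not transitive: a R c and c R f but not a R f.
R is not euclidean: a R b and a R e but not b R e.
R is serial: every world has an R-successor.
(A) [R]q → q is axiom T; it is valid on a frame exactly when R is reflexive. R is reflexive, so valid.
(B) [R]q → [R][R]q (axiom 4) characterises the transitive frames. R is not transitive — not valid.
(C) ⟨R⟩q → [R]⟨R⟩q is axiom 5, which corresponds to the euclidean property. R is not euclidean — not valid.
(D) [R]q → ⟨R⟩q is axiom D, which corresponds to seriality. R is serial — valid.
(E) q → [R]⟨R⟩q is axiom B, which corresponds to symmetry. R is not symmetric — not valid.

A, D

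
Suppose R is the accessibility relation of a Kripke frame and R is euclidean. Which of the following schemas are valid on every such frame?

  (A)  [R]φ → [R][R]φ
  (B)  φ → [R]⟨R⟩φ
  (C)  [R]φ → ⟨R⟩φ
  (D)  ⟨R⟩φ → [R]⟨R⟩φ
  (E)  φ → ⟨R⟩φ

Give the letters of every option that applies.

(A) [R]φ → [R][R]φ is axiom 4; it is valid on a frame exactly when R is transitive. Such an R need not be transitive, so not valid.
(B) φ → [R]⟨R⟩φ is axiom B, which corresponds to symmetry. Such an R need not be symmetric — not valid.
(C) [R]φ → ⟨R⟩φ is axiom D; it is valid on a frame exactly when R is serial. Such an R need not be serial, so not valid.
(D) ⟨R⟩φ → [R]⟨R⟩φ is axiom 5; it is valid on a frame exactly when R is euclidean. Every such R is euclidean, so valid.
(E) φ → ⟨R⟩φ is the dual of axiom T; it is valid on a frame exactly when R is reflexive. Such an R need not be reflexive, so not valid.

D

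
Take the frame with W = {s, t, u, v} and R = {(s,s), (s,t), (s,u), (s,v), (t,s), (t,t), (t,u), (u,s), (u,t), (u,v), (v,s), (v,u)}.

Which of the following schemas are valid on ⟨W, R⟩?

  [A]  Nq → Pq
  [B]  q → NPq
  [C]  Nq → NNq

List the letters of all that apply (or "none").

R is symmetric: every R-edge is matched by its reverse.
R is not transitive: t R s and s R v but not t R v.
R is serial: every world has an R-successor.
(A) Nq → Pq is axiom D, which corresponds to seriality. R is serial — valid.
(B) q → NPq (axiom B) characterises the symmetric frames. R is symmetric — valid.
(C) Nq → NNq (axiom 4) characterises the transitive frames. R is not transitive — not valid.

A, B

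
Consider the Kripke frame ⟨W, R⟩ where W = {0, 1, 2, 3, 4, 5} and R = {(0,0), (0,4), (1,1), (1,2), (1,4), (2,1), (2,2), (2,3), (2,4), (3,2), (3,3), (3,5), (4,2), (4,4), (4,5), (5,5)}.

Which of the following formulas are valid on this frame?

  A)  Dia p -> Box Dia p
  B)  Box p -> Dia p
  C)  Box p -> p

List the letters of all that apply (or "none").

B, C

R is reflexive: each world relates to itself.
R is not euclidean: 0 R 4 and 0 R 0 but not 4 R 0.
R is serial: every world has an R-successor.
(A) Dia p -> Box Dia p (axiom 5) characterises the euclidean frames. R is not euclidean — not valid.
(B) axiom D: valid iff R is serial. R is serial — valid.
(C) Box p -> p is axiom T; it is valid on a frame exactly when R is reflexive. R is reflexive, so valid.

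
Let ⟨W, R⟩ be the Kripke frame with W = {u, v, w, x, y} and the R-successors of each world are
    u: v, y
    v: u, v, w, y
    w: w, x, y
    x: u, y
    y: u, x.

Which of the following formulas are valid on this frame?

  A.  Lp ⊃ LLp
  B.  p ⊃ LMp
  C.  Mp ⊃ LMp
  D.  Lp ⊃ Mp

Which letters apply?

R is not symmetric: v R w but not w R v.
R is not transitive: u R v and v R u but not u R u.
R is not euclidean: u R y and u R v but not y R v.
R is serial: every world has an R-successor.
(A) Lp ⊃ LLp (axiom 4) characterises the transitive frames. R is not transitive — not valid.
(B) axiom B: valid iff R is symmetric. R is not symmetric — not valid.
(C) Mp ⊃ LMp is axiom 5; it is valid on a frame exactly when R is euclidean. R is not euclidean, so not valid.
(D) axiom D: valid iff R is serial. R is serial — valid.

D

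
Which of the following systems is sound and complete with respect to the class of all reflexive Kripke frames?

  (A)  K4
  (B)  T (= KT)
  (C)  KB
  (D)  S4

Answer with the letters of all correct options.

(A) K4 is determined by the class of transitive frames.
(B) T (= KT) is determined by exactly this class.
(C) KB is determined by the class of symmetric frames.
(D) S4 is determined by the class of reflexive and transitive frames.

B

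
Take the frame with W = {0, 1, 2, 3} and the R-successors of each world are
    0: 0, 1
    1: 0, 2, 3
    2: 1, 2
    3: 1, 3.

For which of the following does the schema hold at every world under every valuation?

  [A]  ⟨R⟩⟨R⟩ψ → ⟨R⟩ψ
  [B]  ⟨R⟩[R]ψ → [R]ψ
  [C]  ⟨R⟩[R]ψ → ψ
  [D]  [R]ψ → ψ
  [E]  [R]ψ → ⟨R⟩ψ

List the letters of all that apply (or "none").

R is not reflexive: not 1 R 1.
R is symmetric: every R-edge is matched by its reverse.
R is not transitive: 0 R 1 and 1 R 2 but not 0 R 2.
R is not euclidean: 1 R 0 and 1 R 2 but not 0 R 2.
R is serial: every world has an R-successor.
(A) ⟨R⟩⟨R⟩ψ → ⟨R⟩ψ is the dual of axiom 4, which corresponds to transitivity. R is not transitive — not valid.
(B) ⟨R⟩[R]ψ → [R]ψ (the dual of axiom 5) characterises the euclidean frames. R is not euclidean — not valid.
(C) ⟨R⟩[R]ψ → ψ is the dual of axiom B; it is valid on a frame exactly when R is symmetric. R is symmetric, so valid.
(D) axiom T: valid iff R is reflexive. R is not reflexive — not valid.
(E) [R]ψ → ⟨R⟩ψ (axiom D) characterises the serial frames. R is serial — valid.

C, E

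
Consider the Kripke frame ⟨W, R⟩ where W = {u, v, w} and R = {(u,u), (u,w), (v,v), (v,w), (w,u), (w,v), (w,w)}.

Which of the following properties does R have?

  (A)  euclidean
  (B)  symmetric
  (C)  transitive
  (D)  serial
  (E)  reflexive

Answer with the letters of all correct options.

(A) not euclidean: w R u and w R v but not u R v.
(B) symmetric: every R-edge is matched by its reverse.
(C) not transitive: u R w and w R v but not u R v.
(D) serial: every world has an R-successor.
(E) reflexive: each world relates to itself.

B, D, E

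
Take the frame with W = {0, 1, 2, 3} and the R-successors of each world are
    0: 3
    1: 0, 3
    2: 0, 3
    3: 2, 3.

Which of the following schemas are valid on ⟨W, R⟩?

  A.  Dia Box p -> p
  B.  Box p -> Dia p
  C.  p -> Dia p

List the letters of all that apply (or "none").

R is not reflexive: not 0 R 0.
R is not symmetric: 0 R 3 but not 3 R 0.
R is serial: every world has an R-successor.
(A) the dual of axiom B: valid iff R is symmetric. R is not symmetric — not valid.
(B) axiom D: valid iff R is serial. R is serial — valid.
(C) the dual of axiom T: valid iff R is reflexive. R is not reflexive — not valid.

B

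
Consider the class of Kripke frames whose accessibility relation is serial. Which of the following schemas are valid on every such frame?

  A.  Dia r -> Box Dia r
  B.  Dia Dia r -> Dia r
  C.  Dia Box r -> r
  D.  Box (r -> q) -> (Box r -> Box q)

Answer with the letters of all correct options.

(A) Dia r -> Box Dia r is axiom 5, which corresponds to the euclidean property. Such an R need not be euclidean — not valid.
(B) the dual of axiom 4: valid iff R is transitive. Such an R need not be transitive — not valid.
(C) the dual of axiom B: valid iff R is symmetric. Such an R need not be symmetric — not valid.
(D) Box (r -> q) -> (Box r -> Box q) is the K axiom; it holds on all frames — valid.

D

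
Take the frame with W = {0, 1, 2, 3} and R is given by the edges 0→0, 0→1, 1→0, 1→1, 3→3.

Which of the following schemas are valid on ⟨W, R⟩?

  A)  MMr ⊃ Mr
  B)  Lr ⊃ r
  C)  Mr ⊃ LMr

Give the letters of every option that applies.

A, C

R is not reflexive: not 2 R 2.
R is transitive: R is closed under composition.
R is euclidean: any two R-successors of the same world are R-related.
(A) MMr ⊃ Mr is the dual of axiom 4, which corresponds to transitivity. R is transitive — valid.
(B) Lr ⊃ r is axiom T; it is valid on a frame exactly when R is reflexive. R is not reflexive, so not valid.
(C) Mr ⊃ LMr is axiom 5; it is valid on a frame exactly when R is euclidean. R is euclidean, so valid.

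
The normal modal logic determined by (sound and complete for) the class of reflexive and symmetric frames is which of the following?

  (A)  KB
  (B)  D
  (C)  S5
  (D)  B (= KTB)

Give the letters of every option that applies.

(A) KB is determined by the class of symmetric frames.
(B) D is determined by the class of serial frames.
(C) S5 is determined by the class of reflexive, symmetric, and transitive frames.
(D) B (= KTB) is determined by exactly this class.

D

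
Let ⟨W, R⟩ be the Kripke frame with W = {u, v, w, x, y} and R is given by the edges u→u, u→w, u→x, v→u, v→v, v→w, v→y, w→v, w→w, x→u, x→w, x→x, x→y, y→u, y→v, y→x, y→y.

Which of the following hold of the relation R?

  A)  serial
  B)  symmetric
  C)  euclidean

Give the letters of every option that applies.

A

(A) serial: every world has an R-successor.
(B) not symmetric: u R w but not w R u.
(C) not euclidean: u R w and u R u but not w R u.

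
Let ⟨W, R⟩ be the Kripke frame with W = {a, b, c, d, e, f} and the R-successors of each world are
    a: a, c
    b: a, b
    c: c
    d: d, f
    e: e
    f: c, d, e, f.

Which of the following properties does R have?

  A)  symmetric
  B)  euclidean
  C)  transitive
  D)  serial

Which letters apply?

(A) not symmetric: a R c but not c R a.
(B) not euclidean: a R c and a R a but not c R a.
(C) not transitive: b R a and a R c but not b R c.
(D) serial: every world has an R-successor.

D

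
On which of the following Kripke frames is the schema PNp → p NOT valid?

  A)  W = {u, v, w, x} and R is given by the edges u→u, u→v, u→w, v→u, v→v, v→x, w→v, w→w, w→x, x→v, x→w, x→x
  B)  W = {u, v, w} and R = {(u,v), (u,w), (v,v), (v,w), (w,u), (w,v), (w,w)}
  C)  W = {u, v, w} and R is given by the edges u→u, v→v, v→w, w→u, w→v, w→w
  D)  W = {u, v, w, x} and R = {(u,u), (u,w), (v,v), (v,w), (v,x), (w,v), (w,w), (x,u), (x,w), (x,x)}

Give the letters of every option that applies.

A, B, C, D

The schema PNp → p is the dual of axiom B; it is valid on a frame iff R is symmetric.
(A) R is not symmetric (u R w but not w R u), so the schema fails here.
(B) R is not symmetric (u R v but not v R u), so the schema fails here.
(C) R is not symmetric (w R u but not u R w), so the schema fails here.
(D) R is not symmetric (u R w but not w R u), so the schema fails here.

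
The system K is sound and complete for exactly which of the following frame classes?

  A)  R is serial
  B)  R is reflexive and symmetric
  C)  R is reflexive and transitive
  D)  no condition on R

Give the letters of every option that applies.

(A) this class determines D, not K.
(B) this class determines B (= KTB), not K.
(C) this class determines S4, not K.
(D) K is sound and complete for exactly this class.

D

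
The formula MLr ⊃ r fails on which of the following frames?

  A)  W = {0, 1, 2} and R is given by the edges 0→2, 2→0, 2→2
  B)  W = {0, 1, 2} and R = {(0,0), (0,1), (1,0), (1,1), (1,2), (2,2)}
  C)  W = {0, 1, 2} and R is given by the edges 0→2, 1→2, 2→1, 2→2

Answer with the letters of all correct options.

B, C

The schema MLr ⊃ r is the dual of axiom B; it is valid on a frame iff R is symmetric.
(A) R is symmetric (every R-edge is matched by its reverse), so the schema is valid here.
(B) R is not symmetric (1 R 2 but not 2 R 1), so the schema fails here.
(C) R is not symmetric (0 R 2 but not 2 R 0), so the schema fails here.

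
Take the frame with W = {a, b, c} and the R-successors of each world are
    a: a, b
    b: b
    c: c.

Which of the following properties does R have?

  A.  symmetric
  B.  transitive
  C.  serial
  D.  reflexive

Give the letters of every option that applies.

(A) not symmetric: a R b but not b R a.
(B) transitive: R is closed under composition.
(C) serial: every world has an R-successor.
(D) reflexive: each world relates to itself.

B, C, D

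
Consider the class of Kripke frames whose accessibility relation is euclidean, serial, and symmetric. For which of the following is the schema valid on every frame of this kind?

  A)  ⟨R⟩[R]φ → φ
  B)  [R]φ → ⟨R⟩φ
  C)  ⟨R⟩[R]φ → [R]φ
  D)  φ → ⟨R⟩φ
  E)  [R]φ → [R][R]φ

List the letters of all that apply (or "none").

Serial, symmetric and euclidean together give transitive (from symmetry + euclidean) and then reflexive; the relation is an equivalence.
(A) ⟨R⟩[R]φ → φ is the dual of axiom B; it is valid on a frame exactly when R is symmetric. Every such R is symmetric, so valid.
(B) axiom D: valid iff R is serial. Every such R is serial — valid.
(C) the dual of axiom 5: valid iff R is euclidean. Every such R is euclidean — valid.
(D) φ → ⟨R⟩φ (the dual of axiom T) characterises the reflexive frames. Every such R is reflexive — valid.
(E) [R]φ → [R][R]φ is axiom 4, which corresponds to transitivity. Every such R is transitive — valid.

A, B, C, D, E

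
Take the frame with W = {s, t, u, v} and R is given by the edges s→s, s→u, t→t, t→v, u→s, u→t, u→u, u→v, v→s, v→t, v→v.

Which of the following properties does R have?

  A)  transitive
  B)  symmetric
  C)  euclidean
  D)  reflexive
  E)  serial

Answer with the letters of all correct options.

D, E

(A) not transitive: s R u and u R t but not s R t.
(B) not symmetric: u R t but not t R u.
(C) not euclidean: u R s and u R t but not s R t.
(D) reflexive: each world relates to itself.
(E) serial: every world has an R-successor.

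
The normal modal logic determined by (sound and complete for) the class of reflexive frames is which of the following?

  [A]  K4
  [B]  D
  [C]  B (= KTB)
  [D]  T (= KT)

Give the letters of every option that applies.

D

(A) K4 is determined by the class of transitive frames.
(B) D is determined by the class of serial frames.
(C) B (= KTB) is determined by the class of reflexive and symmetric frames.
(D) T (= KT) is determined by exactly this class.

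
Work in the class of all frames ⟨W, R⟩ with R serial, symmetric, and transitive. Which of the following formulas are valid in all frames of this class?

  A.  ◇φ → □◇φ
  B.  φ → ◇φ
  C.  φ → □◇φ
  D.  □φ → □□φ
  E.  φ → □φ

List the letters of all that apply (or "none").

A, B, C, D

A serial symmetric transitive relation is reflexive (take any v with uRv; symmetry gives vRu and transitivity gives uRu), hence an equivalence relation.
(A) ◇φ → □◇φ is axiom 5; it is valid on a frame exactly when R is euclidean. Every such R is euclidean, so valid.
(B) φ → ◇φ is the dual of axiom T; it is valid on a frame exactly when R is reflexive. Every such R is reflexive, so valid.
(C) φ → □◇φ (axiom B) characterises the symmetric frames. Every such R is symmetric — valid.
(D) □φ → □□φ (axiom 4) characterises the transitive frames. Every such R is transitive — valid.
(E) φ → □φ is equivalent to ◇p→p; it holds exactly when R ⊆ identity. Such an R need not be a subset of the identity — not valid.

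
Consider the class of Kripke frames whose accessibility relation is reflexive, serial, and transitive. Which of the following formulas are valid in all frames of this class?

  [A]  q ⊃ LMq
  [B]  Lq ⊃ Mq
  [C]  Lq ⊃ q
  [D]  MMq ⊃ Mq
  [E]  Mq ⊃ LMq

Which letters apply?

(A) axiom B: valid iff R is symmetric. Such an R need not be symmetric — not valid.
(B) axiom D: valid iff R is serial. Every such R is serial — valid.
(C) axiom T: valid iff R is reflexive. Every such R is reflexive — valid.
(D) MMq ⊃ Mq (the dual of axiom 4) characterises the transitive frames. Every such R is transitive — valid.
(E) axiom 5: valid iff R is euclidean. Such an R need not be euclidean — not valid.

B, C, D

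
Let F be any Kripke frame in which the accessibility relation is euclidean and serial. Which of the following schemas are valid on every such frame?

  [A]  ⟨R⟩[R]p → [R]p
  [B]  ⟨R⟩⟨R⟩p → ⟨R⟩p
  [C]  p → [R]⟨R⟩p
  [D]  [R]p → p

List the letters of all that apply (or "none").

(A) the dual of axiom 5: valid iff R is euclidean. Every such R is euclidean — valid.
(B) ⟨R⟩⟨R⟩p → ⟨R⟩p is the dual of axiom 4, which corresponds to transitivity. Such an R need not be transitive — not valid.
(C) p → [R]⟨R⟩p (axiom B) characterises the symmetric frames. Such an R need not be symmetric — not valid.
(D) axiom T: valid iff R is reflexive. Such an R need not be reflexive — not valid.

A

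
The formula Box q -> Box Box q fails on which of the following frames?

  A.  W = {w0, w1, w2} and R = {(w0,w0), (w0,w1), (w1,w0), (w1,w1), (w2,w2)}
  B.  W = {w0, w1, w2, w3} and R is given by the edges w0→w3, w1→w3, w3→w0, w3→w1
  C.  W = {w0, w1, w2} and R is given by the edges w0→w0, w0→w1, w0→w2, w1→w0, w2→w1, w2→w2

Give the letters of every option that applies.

B, C

The schema Box q -> Box Box q is axiom 4; it is valid on a frame iff R is transitive.
(A) R is transitive (R is closed under composition), so the schema is valid here.
(B) R is not transitive (w0 R w3 and w3 R w0 but not w0 R w0), so the schema fails here.
(C) R is not transitive (w1 R w0 and w0 R w1 but not w1 R w1), so the schema fails here.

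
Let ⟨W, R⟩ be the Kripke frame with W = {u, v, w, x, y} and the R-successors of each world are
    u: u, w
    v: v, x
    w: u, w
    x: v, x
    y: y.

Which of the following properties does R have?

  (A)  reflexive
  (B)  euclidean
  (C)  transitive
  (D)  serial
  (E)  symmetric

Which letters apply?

A, B, C, D, E

(A) reflexive: each world relates to itself.
(B) euclidean: any two R-successors of the same world are R-related.
(C) transitive: R is closed under composition.
(D) serial: every world has an R-successor.
(E) symmetric: every R-edge is matched by its reverse.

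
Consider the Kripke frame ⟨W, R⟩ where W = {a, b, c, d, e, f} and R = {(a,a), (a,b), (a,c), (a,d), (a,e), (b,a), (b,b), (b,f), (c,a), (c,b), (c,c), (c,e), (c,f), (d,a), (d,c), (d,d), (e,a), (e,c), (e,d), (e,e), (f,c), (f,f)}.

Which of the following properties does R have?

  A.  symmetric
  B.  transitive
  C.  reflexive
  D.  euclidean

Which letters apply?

C

(A) not symmetric: b R f but not f R b.
(B) not transitive: a R b and b R f but not a R f.
(C) reflexive: each world relates to itself.
(D) not euclidean: a R b and a R c but not b R c.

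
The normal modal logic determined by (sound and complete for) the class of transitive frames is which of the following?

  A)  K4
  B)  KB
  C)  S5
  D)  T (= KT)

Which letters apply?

A

(A) K4 is determined by exactly this class.
(B) KB is determined by the class of symmetric frames.
(C) S5 is determined by the class of reflexive, symmetric, and transitive frames.
(D) T (= KT) is determined by the class of reflexive frames.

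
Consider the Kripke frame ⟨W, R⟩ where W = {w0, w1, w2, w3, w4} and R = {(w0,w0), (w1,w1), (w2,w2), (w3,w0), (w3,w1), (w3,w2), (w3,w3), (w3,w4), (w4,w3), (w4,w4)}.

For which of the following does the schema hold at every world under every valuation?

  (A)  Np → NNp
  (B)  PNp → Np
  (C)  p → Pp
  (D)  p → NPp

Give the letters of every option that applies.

C

R is reflexive: each world relates to itself.
R is not symmetric: w3 R w0 but not w0 R w3.
R is not transitive: w4 R w3 and w3 R w0 but not w4 R w0.
R is not euclidean: w3 R w0 and w3 R w1 but not w0 R w1.
(A) Np → NNp is axiom 4, which corresponds to transitivity. R is not transitive — not valid.
(B) PNp → Np is the dual of axiom 5; it is valid on a frame exactly when R is euclidean. R is not euclidean, so not valid.
(C) p → Pp is the dual of axiom T, which corresponds to reflexivity. R is reflexive — valid.
(D) axiom B: valid iff R is symmetric. R is not symmetric — not valid.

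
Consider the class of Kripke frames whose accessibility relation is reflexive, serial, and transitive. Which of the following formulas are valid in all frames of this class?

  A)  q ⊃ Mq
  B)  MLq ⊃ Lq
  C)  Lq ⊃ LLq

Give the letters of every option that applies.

(A) q ⊃ Mq (the dual of axiom T) characterises the reflexive frames. Every such R is reflexive — valid.
(B) MLq ⊃ Lq is the dual of axiom 5, which corresponds to the euclidean property. Such an R need not be euclidean — not valid.
(C) Lq ⊃ LLq (axiom 4) characterises the transitive frames. Every such R is transitive — valid.

A, C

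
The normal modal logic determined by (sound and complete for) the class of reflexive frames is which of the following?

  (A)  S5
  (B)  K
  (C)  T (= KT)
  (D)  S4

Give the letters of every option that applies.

C

(A) S5 is determined by the class of reflexive, symmetric, and transitive frames.
(B) K is determined by the class of arbitrary frames.
(C) T (= KT) is determined by exactly this class.
(D) S4 is determined by the class of reflexive and transitive frames.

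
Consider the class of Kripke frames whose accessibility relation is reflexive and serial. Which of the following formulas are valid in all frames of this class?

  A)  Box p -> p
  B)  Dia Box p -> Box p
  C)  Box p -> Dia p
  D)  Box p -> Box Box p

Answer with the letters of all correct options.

A, C

(A) Box p -> p is axiom T; it is valid on a frame exactly when R is reflexive. Every such R is reflexive, so valid.
(B) Dia Box p -> Box p is the dual of axiom 5, which corresponds to the euclidean property. Such an R need not be euclidean — not valid.
(C) Box p -> Dia p is axiom D, which corresponds to seriality. Every such R is serial — valid.
(D) Box p -> Box Box p is axiom 4, which corresponds to transitivity. Such an R need not be transitive — not valid.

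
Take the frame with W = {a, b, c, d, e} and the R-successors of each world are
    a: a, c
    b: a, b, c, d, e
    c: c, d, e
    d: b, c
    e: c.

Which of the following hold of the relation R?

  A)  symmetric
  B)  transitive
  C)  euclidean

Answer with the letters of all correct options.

(A) not symmetric: a R c but not c R a.
(B) not transitive: a R c and c R d but not a R d.
(C) not euclidean: a R c and a R a but not c R a.

none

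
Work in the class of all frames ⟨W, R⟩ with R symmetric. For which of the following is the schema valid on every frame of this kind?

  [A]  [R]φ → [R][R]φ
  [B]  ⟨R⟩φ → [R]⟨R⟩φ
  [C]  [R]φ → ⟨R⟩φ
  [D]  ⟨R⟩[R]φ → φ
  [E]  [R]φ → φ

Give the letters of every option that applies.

(A) [R]φ → [R][R]φ is axiom 4, which corresponds to transitivity. Such an R need not be transitive — not valid.
(B) ⟨R⟩φ → [R]⟨R⟩φ (axiom 5) characterises the euclidean frames. Such an R need not be euclidean — not valid.
(C) axiom D: valid iff R is serial. Such an R need not be serial — not valid.
(D) ⟨R⟩[R]φ → φ (the dual of axiom B) characterises the symmetric frames. Every such R is symmetric — valid.
(E) axiom T: valid iff R is reflexive. Such an R need not be reflexive — not valid.

D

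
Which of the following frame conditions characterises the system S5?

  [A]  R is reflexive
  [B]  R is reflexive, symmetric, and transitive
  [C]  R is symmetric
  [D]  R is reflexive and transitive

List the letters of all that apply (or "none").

B

(A) this class determines T (= KT), not S5.
(B) S5 is sound and complete for exactly this class.
(C) this class determines KB, not S5.
(D) this class determines S4, not S5.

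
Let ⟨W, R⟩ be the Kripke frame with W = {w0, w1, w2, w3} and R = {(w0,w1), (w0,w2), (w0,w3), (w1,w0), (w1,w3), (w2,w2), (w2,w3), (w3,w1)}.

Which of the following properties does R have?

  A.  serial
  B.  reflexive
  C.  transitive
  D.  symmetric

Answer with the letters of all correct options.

(A) serial: every world has an R-successor.
(B) not reflexive: not w0 R w0.
(C) not transitive: w0 R w1 and w1 R w0 but not w0 R w0.
(D) not symmetric: w0 R w2 but not w2 R w0.

A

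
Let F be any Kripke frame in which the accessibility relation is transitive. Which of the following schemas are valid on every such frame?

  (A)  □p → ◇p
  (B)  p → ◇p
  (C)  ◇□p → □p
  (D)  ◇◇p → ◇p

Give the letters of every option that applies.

(A) □p → ◇p (axiom D) characterises the serial frames. Such an R need not be serial — not valid.
(B) p → ◇p (the dual of axiom T) characterises the reflexive frames. Such an R need not be reflexive — not valid.
(C) ◇□p → □p (the dual of axiom 5) characterises the euclidean frames. Such an R need not be euclidean — not valid.
(D) ◇◇p → ◇p is the dual of axiom 4; it is valid on a frame exactly when R is transitive. Every such R is transitive, so valid.

D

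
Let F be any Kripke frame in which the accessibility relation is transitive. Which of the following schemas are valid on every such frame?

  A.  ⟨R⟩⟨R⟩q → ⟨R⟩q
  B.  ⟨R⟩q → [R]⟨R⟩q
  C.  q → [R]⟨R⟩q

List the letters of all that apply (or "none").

A

(A) ⟨R⟩⟨R⟩q → ⟨R⟩q is the dual of axiom 4, which corresponds to transitivity. Every such R is transitive — valid.
(B) ⟨R⟩q → [R]⟨R⟩q is axiom 5; it is valid on a frame exactly when R is euclidean. Such an R need not be euclidean, so not valid.
(C) q → [R]⟨R⟩q is axiom B, which corresponds to symmetry. Such an R need not be symmetric — not valid.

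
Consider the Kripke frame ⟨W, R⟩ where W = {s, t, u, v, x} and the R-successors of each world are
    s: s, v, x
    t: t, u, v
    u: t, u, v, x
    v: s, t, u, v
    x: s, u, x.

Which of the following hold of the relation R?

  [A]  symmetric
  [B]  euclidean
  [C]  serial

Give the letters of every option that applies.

A, C

(A) symmetric: every R-edge is matched by its reverse.
(B) not euclidean: s R v and s R x but not v R x.
(C) serial: every world has an R-successor.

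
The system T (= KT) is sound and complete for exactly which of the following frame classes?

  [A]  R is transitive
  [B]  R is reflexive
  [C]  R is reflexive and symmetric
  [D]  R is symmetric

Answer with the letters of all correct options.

(A) this class determines K4, not T (= KT).
(B) T (= KT) is sound and complete for exactly this class.
(C) this class determines B (= KTB), not T (= KT).
(D) this class determines KB, not T (= KT).

B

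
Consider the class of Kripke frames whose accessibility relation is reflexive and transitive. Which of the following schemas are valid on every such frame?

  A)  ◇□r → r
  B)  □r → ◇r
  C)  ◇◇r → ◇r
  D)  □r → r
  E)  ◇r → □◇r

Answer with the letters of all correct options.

Reflexive relations are serial.
(A) ◇□r → r (the dual of axiom B) characterises the symmetric frames. Such an R need not be symmetric — not valid.
(B) axiom D: valid iff R is serial. Every such R is serial — valid.
(C) ◇◇r → ◇r (the dual of axiom 4) characterises the transitive frames. Every such R is transitive — valid.
(D) □r → r (axiom T) characterises the reflexive frames. Every such R is reflexive — valid.
(E) axiom 5: valid iff R is euclidean. Such an R need not be euclidean — not valid.

B, C, D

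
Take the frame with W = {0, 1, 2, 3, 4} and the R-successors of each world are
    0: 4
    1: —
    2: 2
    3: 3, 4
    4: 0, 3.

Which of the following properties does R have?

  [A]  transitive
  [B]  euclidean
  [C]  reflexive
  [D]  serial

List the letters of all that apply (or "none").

none

(A) not transitive: 0 R 4 and 4 R 0 but not 0 R 0.
(B) not euclidean: 4 R 0 and 4 R 3 but not 0 R 3.
(C) not reflexive: not 0 R 0.
(D) not serial: 1 has no R-successor.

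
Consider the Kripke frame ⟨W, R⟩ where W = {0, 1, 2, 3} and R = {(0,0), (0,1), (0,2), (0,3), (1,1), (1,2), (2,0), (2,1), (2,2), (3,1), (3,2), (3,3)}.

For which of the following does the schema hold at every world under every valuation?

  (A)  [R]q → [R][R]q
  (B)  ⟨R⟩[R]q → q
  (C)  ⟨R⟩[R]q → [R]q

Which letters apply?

R is not symmetric: 0 R 1 but not 1 R 0.
R is not transitive: 1 R 2 and 2 R 0 but not 1 R 0.
R is not euclidean: 0 R 1 and 0 R 0 but not 1 R 0.
(A) [R]q → [R][R]q is axiom 4; it is valid on a frame exactly when R is transitive. R is not transitive, so not valid.
(B) the dual of axiom B: valid iff R is symmetric. R is not symmetric — not valid.
(C) ⟨R⟩[R]q → [R]q is the dual of axiom 5; it is valid on a frame exactly when R is euclidean. R is not euclidean, so not valid.

none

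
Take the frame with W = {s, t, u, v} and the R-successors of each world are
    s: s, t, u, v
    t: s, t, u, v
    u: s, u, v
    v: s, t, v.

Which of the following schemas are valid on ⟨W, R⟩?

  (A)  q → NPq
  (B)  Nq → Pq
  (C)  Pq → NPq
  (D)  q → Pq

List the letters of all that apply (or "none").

B, D

R is reflexive: each world relates to itself.
R is not symmetric: t R u but not u R t.
R is not euclidean: s R u and s R t but not u R t.
R is serial: every world has an R-successor.
(A) axiom B: valid iff R is symmetric. R is not symmetric — not valid.
(B) Nq → Pq is axiom D; it is valid on a frame exactly when R is serial. R is serial, so valid.
(C) Pq → NPq is axiom 5, which corresponds to the euclidean property. R is not euclidean — not valid.
(D) q → Pq (the dual of axiom T) characterises the reflexive frames. R is reflexive — valid.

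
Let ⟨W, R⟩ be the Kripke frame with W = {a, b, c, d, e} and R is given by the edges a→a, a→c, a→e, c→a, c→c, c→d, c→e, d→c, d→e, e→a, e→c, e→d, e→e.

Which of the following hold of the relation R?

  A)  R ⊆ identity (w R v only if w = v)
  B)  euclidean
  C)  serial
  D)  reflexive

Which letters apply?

(A) not ⊆ identity: a R c with a ≠ c.
(B) not euclidean: c R a and c R d but not a R d.
(C) not serial: b has no R-successor.
(D) not reflexive: not b R b.

none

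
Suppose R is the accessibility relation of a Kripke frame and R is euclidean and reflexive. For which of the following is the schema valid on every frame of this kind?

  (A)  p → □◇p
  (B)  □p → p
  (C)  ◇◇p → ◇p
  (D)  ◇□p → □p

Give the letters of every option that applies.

A reflexive euclidean relation is also symmetric (from wRw and wRv the euclidean condition gives vRw) and hence transitive; it is an equivalence relation.
(A) p → □◇p (axiom B) characterises the symmetric frames. Every such R is symmetric — valid.
(B) □p → p (axiom T) characterises the reflexive frames. Every such R is reflexive — valid.
(C) ◇◇p → ◇p is the dual of axiom 4; it is valid on a frame exactly when R is transitive. Every such R is transitive, so valid.
(D) ◇□p → □p is the dual of axiom 5, which corresponds to the euclidean property. Every such R is euclidean — valid.

A, B, C, D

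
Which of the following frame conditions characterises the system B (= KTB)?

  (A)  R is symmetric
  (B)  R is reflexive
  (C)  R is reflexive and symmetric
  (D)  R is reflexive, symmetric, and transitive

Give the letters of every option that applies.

C

(A) this class determines KB, not B (= KTB).
(B) this class determines T (= KT), not B (= KTB).
(C) B (= KTB) is sound and complete for exactly this class.
(D) this class determines S5, not B (= KTB).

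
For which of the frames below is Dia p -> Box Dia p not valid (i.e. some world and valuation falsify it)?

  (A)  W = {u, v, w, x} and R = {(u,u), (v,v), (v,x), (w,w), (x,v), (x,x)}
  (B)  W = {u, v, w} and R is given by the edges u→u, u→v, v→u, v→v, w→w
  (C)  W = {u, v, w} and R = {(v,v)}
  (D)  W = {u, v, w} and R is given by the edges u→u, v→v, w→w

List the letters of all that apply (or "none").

The schema Dia p -> Box Dia p is axiom 5; it is valid on a frame iff R is euclidean.
(A) R is euclidean (any two R-successors of the same world are R-related), so the schema is valid here.
(B) R is euclidean (any two R-successors of the same world are R-related), so the schema is valid here.
(C) R is euclidean (any two R-successors of the same world are R-related), so the schema is valid here.
(D) R is euclidean (any two R-successors of the same world are R-related), so the schema is valid here.

none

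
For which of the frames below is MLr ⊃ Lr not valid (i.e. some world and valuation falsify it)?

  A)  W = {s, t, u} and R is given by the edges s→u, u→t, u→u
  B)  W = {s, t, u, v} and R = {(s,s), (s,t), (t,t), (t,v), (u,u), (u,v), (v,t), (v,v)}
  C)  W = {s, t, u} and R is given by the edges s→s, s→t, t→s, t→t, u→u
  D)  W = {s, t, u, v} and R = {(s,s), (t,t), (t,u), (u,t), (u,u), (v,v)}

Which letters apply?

The schema MLr ⊃ Lr is the dual of axiom 5; it is valid on a frame iff R is euclidean.
(A) R is not euclidean (u R t and u R u but not t R u), so the schema fails here.
(B) R is not euclidean (s R t and s R s but not t R s), so the schema fails here.
(C) R is euclidean (any two R-successors of the same world are R-related), so the schema is valid here.
(D) R is euclidean (any two R-successors of the same world are R-related), so the schema is valid here.

A, B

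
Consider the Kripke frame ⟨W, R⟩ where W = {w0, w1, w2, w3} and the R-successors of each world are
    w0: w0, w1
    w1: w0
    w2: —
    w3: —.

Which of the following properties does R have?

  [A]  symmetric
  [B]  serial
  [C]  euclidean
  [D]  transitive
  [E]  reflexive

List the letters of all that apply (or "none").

(A) symmetric: every R-edge is matched by its reverse.
(B) not serial: w2 has no R-successor.
(C) not euclidean: w0 R w1 and w0 R w1 but not w1 R w1.
(D) not transitive: w1 R w0 and w0 R w1 but not w1 R w1.
(E) not reflexive: not w1 R w1.

A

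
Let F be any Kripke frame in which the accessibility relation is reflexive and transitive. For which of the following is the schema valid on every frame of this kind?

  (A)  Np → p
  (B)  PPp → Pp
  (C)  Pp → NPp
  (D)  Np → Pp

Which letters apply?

A, B, D

Reflexive relations are serial.
(A) Np → p (axiom T) characterises the reflexive frames. Every such R is reflexive — valid.
(B) PPp → Pp is the dual of axiom 4; it is valid on a frame exactly when R is transitive. Every such R is transitive, so valid.
(C) Pp → NPp is axiom 5; it is valid on a frame exactly when R is euclidean. Such an R need not be euclidean, so not valid.
(D) Np → Pp (axiom D) characterises the serial frames. Every such R is serial — valid.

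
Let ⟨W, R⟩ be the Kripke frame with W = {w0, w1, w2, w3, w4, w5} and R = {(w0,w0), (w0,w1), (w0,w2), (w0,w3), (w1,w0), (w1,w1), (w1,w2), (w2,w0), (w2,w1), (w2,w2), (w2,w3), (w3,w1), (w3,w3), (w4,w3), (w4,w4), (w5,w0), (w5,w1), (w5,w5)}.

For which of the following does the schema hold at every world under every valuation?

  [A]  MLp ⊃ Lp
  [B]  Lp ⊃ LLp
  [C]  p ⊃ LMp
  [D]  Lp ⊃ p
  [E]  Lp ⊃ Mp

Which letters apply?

D, E

R is reflexive: each world relates to itself.
R is not symmetric: w0 R w3 but not w3 R w0.
R is not transitive: w1 R w0 and w0 R w3 but not w1 R w3.
R is not euclidean: w0 R w1 and w0 R w3 but not w1 R w3.
R is serial: every world has an R-successor.
(A) MLp ⊃ Lp (the dual of axiom 5) characterises the euclidean frames. R is not euclidean — not valid.
(B) Lp ⊃ LLp is axiom 4; it is valid on a frame exactly when R is transitive. R is not transitive, so not valid.
(C) p ⊃ LMp is axiom B, which corresponds to symmetry. R is not symmetric — not valid.
(D) Lp ⊃ p is axiom T, which corresponds to reflexivity. R is reflexive — valid.
(E) axiom D: valid iff R is serial. R is serial — valid.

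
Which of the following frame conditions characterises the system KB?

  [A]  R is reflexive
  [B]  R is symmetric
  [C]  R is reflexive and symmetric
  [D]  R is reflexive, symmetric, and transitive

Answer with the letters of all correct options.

B

(A) this class determines T (= KT), not KB.
(B) KB is sound and complete for exactly this class.
(C) this class determines B (= KTB), not KB.
(D) this class determines S5, not KB.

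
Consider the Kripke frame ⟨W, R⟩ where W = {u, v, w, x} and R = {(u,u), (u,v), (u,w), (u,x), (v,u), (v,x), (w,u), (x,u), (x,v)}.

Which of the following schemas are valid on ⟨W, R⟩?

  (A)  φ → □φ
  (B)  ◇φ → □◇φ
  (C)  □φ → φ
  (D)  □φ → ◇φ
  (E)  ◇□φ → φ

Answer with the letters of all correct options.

R is not reflexive: not v R v.
R is symmetric: every R-edge is matched by its reverse.
R is not euclidean: u R v and u R w but not v R w.
R is serial: every world has an R-successor.
R is not a subset of the identity: u R v with u ≠ v.
(A) φ → □φ (equivalent to ◇p→p) corresponds to R being a subset of the identity. Here R ⊄ identity, so not valid.
(B) ◇φ → □◇φ is axiom 5, which corresponds to the euclidean property. R is not euclidean — not valid.
(C) □φ → φ is axiom T; it is valid on a frame exactly when R is reflexive. R is not reflexive, so not valid.
(D) □φ → ◇φ is axiom D; it is valid on a frame exactly when R is serial. R is serial, so valid.
(E) ◇□φ → φ (the dual of axiom B) characterises the symmetric frames. R is symmetric — valid.

D, E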